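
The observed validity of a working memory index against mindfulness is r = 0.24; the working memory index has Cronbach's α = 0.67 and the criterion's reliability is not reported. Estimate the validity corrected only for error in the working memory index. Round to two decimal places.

Single correction: r_c = r_obs / √r_xx = 0.24 / √0.67 = 0.24 / 0.8185 ≈ 0.29.

0.29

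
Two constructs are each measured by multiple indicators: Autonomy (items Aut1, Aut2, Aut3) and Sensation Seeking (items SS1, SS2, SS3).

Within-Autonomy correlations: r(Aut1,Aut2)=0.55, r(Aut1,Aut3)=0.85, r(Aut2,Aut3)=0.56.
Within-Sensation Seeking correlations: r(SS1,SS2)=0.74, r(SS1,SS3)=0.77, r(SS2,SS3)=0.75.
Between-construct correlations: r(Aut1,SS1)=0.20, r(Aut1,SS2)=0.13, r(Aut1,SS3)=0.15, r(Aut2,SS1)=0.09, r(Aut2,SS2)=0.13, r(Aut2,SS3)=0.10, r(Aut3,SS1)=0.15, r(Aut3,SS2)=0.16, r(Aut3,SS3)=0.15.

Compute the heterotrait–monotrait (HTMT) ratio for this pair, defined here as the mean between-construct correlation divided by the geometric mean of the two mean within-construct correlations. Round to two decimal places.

0.20

Mean between = 1.26/9 = 0.1400.
Mean within-Aut = 1.96/3 = 0.6533; mean within-SS = 2.26/3 = 0.7533.
Geometric mean = √(0.6533 × 0.7533) = 0.7015.
HTMT = 0.1400 / 0.7015 = 0.20.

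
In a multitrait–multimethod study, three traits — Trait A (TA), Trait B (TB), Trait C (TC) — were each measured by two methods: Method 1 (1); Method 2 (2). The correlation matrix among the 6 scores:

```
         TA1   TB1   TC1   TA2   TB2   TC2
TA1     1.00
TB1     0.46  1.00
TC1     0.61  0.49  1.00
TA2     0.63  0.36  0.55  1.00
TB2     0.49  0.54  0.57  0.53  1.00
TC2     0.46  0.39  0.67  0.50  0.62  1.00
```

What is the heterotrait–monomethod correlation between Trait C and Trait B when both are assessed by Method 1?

Different traits, same method: r(TC1, TB1) = 0.49.

0.49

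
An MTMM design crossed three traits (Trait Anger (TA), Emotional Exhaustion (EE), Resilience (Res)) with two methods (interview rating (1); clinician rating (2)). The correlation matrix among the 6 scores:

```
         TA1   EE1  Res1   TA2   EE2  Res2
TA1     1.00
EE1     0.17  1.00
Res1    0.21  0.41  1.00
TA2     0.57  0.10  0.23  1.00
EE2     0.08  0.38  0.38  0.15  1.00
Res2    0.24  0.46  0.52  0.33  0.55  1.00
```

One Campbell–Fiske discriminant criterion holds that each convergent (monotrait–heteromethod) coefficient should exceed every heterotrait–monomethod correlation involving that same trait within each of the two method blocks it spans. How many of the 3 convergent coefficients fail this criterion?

Convergent coefficients and their comparison sets:
TA (methods 1·2): 0.57 vs {0.17, 0.15, 0.21, 0.33} → pass.
EE (methods 1·2): 0.38 vs {0.17, 0.15, 0.41, 0.55} → fail.
Res (methods 1·2): 0.52 vs {0.21, 0.33, 0.41, 0.55} → fail.
2 of 3 fail.

2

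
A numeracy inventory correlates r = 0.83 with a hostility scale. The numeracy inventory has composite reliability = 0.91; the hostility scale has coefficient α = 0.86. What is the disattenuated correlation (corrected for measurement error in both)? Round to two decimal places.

0.94

r_true = r_obs / √(r_xx · r_yy) = 0.83 / √(0.91 × 0.86) = 0.83 / √0.7826 = 0.83 / 0.8846 ≈ 0.94.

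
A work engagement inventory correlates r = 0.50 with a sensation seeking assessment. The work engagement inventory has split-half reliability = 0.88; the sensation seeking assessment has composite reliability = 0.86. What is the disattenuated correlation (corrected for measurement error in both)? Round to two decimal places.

0.57

r_true = r_obs / √(r_xx · r_yy) = 0.50 / √(0.88 × 0.86) = 0.50 / √0.7568 = 0.50 / 0.8699 ≈ 0.57.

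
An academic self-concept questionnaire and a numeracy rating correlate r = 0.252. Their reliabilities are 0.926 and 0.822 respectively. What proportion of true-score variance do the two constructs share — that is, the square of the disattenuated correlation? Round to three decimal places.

Disattenuated r = 0.252 / √(0.926 × 0.822) = 0.252 / 0.8725 = 0.2888.
Shared true-score variance = 0.2888² = 0.0834 ≈ 0.083.

0.083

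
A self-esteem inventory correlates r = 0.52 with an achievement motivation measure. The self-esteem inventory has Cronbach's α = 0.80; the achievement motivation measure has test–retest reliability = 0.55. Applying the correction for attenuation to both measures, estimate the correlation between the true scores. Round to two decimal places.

r_true = r_obs / √(r_xx · r_yy) = 0.52 / √(0.80 × 0.55) = 0.52 / √0.4400 = 0.52 / 0.6633 ≈ 0.78.

0.78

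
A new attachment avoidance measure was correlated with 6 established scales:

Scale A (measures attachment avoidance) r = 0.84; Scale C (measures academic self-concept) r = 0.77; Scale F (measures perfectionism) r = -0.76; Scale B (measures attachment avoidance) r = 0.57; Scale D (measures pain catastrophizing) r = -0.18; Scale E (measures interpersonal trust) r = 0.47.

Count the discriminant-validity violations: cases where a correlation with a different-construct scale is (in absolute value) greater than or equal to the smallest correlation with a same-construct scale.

2

Convergent (same construct = attachment avoidance): Scale A, Scale B.
Smallest convergent = 0.57. Discriminant |r|: 0.77, 0.76, 0.18, 0.47; count ≥ 0.57 → 2.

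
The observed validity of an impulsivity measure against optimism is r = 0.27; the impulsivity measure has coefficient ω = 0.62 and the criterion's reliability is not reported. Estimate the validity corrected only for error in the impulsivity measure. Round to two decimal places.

Single correction: r_c = r_obs / √r_xx = 0.27 / √0.62 = 0.27 / 0.7874 ≈ 0.34.

0.34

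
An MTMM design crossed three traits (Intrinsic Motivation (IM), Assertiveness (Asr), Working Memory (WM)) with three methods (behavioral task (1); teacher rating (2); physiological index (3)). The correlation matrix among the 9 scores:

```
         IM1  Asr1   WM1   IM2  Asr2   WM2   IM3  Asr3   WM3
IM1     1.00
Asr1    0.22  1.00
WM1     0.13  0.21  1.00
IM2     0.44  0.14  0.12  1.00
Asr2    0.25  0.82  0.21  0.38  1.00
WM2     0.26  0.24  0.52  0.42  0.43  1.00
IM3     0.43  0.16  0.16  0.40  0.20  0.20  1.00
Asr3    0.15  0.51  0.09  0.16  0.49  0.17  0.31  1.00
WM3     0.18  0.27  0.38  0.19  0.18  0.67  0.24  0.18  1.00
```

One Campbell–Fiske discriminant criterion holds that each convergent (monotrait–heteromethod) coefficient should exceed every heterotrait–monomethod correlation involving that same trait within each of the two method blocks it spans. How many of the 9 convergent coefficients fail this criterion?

Convergent coefficients and their comparison sets:
IM (methods 1·2): 0.44 vs {0.22, 0.38, 0.13, 0.42} → pass.
IM (methods 1·3): 0.43 vs {0.22, 0.31, 0.13, 0.24} → pass.
IM (methods 2·3): 0.40 vs {0.38, 0.31, 0.42, 0.24} → fail.
Asr (methods 1·2): 0.82 vs {0.22, 0.38, 0.21, 0.43} → pass.
Asr (methods 1·3): 0.51 vs {0.22, 0.31, 0.21, 0.18} → pass.
Asr (methods 2·3): 0.49 vs {0.38, 0.31, 0.43, 0.18} → pass.
WM (methods 1·2): 0.52 vs {0.13, 0.42, 0.21, 0.43} → pass.
WM (methods 1·3): 0.38 vs {0.13, 0.24, 0.21, 0.18} → pass.
WM (methods 2·3): 0.67 vs {0.42, 0.24, 0.43, 0.18} → pass.
1 of 9 fail.

1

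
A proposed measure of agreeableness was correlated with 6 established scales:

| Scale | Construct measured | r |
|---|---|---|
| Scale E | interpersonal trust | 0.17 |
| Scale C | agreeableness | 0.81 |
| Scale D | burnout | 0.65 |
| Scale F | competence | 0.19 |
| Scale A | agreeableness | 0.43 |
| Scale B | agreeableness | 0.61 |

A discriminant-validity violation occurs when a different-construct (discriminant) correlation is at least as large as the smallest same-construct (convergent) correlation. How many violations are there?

Convergent (same construct = agreeableness): Scale C, Scale A, Scale B.
Smallest convergent = 0.43. Discriminant values: 0.17, 0.65, 0.19; count ≥ 0.43 → 1.

1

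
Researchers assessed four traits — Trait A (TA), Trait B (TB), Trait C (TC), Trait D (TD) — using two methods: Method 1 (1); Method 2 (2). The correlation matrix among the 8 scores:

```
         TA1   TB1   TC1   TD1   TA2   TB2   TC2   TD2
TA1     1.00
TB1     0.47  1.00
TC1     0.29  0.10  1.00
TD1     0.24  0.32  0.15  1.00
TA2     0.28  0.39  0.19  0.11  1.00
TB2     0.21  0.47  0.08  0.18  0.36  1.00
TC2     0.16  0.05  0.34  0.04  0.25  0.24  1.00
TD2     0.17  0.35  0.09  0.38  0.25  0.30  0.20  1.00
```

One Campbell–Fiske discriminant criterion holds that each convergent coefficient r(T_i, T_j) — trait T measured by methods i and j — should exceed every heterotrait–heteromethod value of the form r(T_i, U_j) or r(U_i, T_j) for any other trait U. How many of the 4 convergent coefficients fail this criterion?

Checking each validity diagonal entry against its comparison values:
TA (methods 1·2): 0.28 vs {0.21, 0.39, 0.16, 0.19, 0.17, 0.11} → fail.
TB (methods 1·2): 0.47 vs {0.39, 0.21, 0.05, 0.08, 0.35, 0.18} → pass.
TC (methods 1·2): 0.34 vs {0.19, 0.16, 0.08, 0.05, 0.09, 0.04} → pass.
TD (methods 1·2): 0.38 vs {0.11, 0.17, 0.18, 0.35, 0.04, 0.09} → pass.
1 of 4 fail.

1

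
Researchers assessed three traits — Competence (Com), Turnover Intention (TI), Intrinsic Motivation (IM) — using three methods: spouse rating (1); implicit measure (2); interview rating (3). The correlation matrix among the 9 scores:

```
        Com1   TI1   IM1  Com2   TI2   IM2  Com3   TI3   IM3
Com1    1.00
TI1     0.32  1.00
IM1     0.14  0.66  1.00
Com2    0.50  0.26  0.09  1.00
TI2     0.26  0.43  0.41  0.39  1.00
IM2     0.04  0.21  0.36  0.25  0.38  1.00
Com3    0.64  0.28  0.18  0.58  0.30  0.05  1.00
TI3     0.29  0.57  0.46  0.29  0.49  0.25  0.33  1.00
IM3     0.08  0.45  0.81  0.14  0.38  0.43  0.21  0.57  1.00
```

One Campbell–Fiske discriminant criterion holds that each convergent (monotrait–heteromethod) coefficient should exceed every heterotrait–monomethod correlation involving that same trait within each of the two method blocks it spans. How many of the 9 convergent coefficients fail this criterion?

5

Checking each validity diagonal entry against its comparison values:
Com (methods 1·2): 0.50 vs {0.32, 0.39, 0.14, 0.25} → pass.
Com (methods 1·3): 0.64 vs {0.32, 0.33, 0.14, 0.21} → pass.
Com (methods 2·3): 0.58 vs {0.39, 0.33, 0.25, 0.21} → pass.
TI (methods 1·2): 0.43 vs {0.32, 0.39, 0.66, 0.38} → fail.
TI (methods 1·3): 0.57 vs {0.32, 0.33, 0.66, 0.57} → fail.
TI (methods 2·3): 0.49 vs {0.39, 0.33, 0.38, 0.57} → fail.
IM (methods 1·2): 0.36 vs {0.14, 0.25, 0.66, 0.38} → fail.
IM (methods 1·3): 0.81 vs {0.14, 0.21, 0.66, 0.57} → pass.
IM (methods 2·3): 0.43 vs {0.25, 0.21, 0.38, 0.57} → fail.
5 of 9 fail.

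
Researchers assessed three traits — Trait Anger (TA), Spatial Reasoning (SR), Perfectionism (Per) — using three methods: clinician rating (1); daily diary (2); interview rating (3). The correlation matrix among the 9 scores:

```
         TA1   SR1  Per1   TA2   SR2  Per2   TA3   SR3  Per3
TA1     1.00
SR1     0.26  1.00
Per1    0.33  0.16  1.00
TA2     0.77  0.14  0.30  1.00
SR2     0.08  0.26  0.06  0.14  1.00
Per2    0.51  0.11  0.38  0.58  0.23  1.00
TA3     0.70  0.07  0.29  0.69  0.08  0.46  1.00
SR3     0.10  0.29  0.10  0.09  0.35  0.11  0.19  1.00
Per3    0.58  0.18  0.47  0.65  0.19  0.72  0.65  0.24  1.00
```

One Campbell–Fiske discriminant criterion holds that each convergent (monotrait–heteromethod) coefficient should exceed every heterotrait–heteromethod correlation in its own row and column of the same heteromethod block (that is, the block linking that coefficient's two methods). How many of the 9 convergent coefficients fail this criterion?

Convergent coefficients and their comparison sets:
TA (methods 1·2): 0.77 vs {0.08, 0.14, 0.51, 0.30} → pass.
TA (methods 1·3): 0.70 vs {0.10, 0.07, 0.58, 0.29} → pass.
TA (methods 2·3): 0.69 vs {0.09, 0.08, 0.65, 0.46} → pass.
SR (methods 1·2): 0.26 vs {0.14, 0.08, 0.11, 0.06} → pass.
SR (methods 1·3): 0.29 vs {0.07, 0.10, 0.18, 0.10} → pass.
SR (methods 2·3): 0.35 vs {0.08, 0.09, 0.19, 0.11} → pass.
Per (methods 1·2): 0.38 vs {0.30, 0.51, 0.06, 0.11} → fail.
Per (methods 1·3): 0.47 vs {0.29, 0.58, 0.10, 0.18} → fail.
Per (methods 2·3): 0.72 vs {0.46, 0.65, 0.11, 0.19} → pass.
2 of 9 fail.

2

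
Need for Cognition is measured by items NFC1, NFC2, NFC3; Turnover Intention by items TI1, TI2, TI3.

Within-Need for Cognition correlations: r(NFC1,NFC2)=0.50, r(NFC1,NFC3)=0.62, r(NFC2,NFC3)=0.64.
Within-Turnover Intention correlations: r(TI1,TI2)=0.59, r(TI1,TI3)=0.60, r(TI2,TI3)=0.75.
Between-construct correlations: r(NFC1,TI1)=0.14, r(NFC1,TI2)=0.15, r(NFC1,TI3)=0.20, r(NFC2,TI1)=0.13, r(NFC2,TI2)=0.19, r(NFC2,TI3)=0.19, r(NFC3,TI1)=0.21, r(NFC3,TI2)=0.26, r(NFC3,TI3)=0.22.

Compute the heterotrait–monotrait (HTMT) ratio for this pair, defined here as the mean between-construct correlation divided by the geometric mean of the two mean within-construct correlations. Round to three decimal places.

Mean heterotrait r = 1.69/9 = 0.1878.
Mean within-NFC = 1.76/3 = 0.5867; mean within-TI = 1.94/3 = 0.6467.
Geometric mean = √(0.5867 × 0.6467) = 0.6160.
HTMT = 0.1878 / 0.6160 = 0.305.

0.305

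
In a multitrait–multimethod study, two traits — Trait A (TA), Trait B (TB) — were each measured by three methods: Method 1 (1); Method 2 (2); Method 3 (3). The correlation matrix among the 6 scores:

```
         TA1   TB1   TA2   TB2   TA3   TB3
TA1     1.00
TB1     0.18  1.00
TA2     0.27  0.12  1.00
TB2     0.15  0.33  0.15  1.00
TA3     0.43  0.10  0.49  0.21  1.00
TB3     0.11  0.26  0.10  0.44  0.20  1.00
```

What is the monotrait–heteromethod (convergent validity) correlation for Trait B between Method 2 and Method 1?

0.33

Same trait (TB), different methods: r(TB2, TB1) = 0.33.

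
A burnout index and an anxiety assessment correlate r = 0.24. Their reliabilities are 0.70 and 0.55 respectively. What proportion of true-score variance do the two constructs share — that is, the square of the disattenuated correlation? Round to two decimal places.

0.15

Disattenuated r = 0.24 / √(0.70 × 0.55) = 0.24 / 0.6205 = 0.3868.
Shared true-score variance = 0.3868² = 0.1496 ≈ 0.15.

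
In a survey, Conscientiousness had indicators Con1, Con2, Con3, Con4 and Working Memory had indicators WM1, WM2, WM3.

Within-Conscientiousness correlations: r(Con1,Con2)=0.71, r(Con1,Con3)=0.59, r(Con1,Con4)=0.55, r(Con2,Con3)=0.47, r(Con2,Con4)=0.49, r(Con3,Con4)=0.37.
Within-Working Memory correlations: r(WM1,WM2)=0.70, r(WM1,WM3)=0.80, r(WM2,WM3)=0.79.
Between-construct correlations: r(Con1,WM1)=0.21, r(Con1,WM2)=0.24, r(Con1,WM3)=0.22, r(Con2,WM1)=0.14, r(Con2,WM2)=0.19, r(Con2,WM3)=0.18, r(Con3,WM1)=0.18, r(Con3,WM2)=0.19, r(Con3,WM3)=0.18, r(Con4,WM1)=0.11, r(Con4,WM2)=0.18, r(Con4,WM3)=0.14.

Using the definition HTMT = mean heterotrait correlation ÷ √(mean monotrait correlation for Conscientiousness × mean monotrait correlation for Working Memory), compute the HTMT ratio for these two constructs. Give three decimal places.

0.283

Mean heterotrait r = 2.16/12 = 0.1800.
Mean within-Con = 3.18/6 = 0.5300; mean within-WM = 2.29/3 = 0.7633.
Geometric mean = √(0.5300 × 0.7633) = 0.6360.
HTMT = 0.1800 / 0.6360 = 0.283.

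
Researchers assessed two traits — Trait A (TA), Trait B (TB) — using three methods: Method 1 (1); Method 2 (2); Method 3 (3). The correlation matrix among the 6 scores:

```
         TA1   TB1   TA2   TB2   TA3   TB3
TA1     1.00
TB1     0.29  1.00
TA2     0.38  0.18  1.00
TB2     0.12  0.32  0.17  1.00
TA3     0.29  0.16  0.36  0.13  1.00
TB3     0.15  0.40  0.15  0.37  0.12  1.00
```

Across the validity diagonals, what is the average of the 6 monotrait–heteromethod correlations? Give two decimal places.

0.35

Convergent values: 0.38, 0.29, 0.36, 0.32, 0.40, 0.37; mean = 2.12/6 = 0.35.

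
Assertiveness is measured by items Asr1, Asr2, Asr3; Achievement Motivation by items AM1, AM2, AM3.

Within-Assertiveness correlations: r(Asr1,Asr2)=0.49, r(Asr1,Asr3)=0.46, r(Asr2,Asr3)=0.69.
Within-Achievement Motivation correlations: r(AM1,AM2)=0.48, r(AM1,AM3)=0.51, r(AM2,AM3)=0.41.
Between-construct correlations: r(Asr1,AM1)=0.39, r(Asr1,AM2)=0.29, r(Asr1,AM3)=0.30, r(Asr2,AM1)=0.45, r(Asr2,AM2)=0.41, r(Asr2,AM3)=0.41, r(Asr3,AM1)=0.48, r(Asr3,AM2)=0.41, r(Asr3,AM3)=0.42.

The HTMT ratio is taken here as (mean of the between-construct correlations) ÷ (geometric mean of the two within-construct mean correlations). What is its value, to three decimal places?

0.783

Mean heterotrait r = 3.56/9 = 0.3956.
Mean within-Asr = 1.64/3 = 0.5467; mean within-AM = 1.40/3 = 0.4667.
Geometric mean = √(0.5467 × 0.4667) = 0.5051.
HTMT = 0.3956 / 0.5051 = 0.783.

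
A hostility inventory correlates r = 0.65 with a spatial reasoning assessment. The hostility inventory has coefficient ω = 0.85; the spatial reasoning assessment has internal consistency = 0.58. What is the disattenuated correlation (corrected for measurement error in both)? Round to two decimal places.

0.93

r_true = r_obs / √(r_xx · r_yy) = 0.65 / √(0.85 × 0.58) = 0.65 / √0.4930 = 0.65 / 0.7021 ≈ 0.93.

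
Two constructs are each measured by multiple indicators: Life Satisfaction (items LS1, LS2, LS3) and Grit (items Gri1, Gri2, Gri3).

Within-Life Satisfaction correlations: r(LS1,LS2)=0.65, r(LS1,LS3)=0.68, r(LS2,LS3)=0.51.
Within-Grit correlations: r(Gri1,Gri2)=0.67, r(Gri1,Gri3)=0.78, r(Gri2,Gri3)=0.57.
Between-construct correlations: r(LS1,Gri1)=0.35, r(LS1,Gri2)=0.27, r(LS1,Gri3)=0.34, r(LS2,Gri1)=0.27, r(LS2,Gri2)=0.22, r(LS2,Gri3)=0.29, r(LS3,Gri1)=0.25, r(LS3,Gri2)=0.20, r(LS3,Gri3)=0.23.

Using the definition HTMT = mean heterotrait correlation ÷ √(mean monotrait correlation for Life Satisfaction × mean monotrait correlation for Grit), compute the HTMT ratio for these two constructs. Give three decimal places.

0.418

Between-construct mean = 2.42/9 = 0.2689.
Mean within-LS = 1.84/3 = 0.6133; mean within-Gri = 2.02/3 = 0.6733.
Geometric mean = √(0.6133 × 0.6733) = 0.6426.
HTMT = 0.2689 / 0.6426 = 0.418.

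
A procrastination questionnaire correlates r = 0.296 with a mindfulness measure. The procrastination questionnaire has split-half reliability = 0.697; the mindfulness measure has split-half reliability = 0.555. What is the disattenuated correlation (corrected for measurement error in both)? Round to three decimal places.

r_true = r_obs / √(r_xx · r_yy) = 0.296 / √(0.697 × 0.555) = 0.296 / √0.386835 = 0.296 / 0.6220 ≈ 0.476.

0.476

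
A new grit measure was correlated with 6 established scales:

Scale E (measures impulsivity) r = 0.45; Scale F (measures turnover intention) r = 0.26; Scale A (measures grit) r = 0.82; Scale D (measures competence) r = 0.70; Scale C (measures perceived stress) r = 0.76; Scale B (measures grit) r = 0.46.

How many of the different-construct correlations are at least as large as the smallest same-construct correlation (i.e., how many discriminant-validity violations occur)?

Convergent (same construct = grit): Scale A, Scale B.
Smallest convergent = 0.46. Discriminant values: 0.45, 0.26, 0.70, 0.76; count ≥ 0.46 → 2.

2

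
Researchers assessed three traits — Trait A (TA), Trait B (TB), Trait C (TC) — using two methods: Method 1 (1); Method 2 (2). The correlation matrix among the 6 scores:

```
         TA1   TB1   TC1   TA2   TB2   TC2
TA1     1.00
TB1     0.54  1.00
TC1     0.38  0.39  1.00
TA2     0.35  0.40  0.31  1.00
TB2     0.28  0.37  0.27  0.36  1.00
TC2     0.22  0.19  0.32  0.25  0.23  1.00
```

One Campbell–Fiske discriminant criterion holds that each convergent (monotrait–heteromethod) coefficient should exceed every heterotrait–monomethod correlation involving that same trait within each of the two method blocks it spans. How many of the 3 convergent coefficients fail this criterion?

3

Convergent coefficients and their comparison sets:
TA (methods 1·2): 0.35 vs {0.54, 0.36, 0.38, 0.25} → fail.
TB (methods 1·2): 0.37 vs {0.54, 0.36, 0.39, 0.23} → fail.
TC (methods 1·2): 0.32 vs {0.38, 0.25, 0.39, 0.23} → fail.
3 of 3 fail.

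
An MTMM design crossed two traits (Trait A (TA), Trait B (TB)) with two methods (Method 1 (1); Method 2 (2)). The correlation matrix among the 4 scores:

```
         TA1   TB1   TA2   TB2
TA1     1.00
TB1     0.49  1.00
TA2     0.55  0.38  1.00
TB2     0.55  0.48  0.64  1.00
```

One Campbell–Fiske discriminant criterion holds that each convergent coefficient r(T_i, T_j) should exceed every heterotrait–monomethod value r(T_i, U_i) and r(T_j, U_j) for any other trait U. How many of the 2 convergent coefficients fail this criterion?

Convergent coefficients and their comparison sets:
TA (methods 1·2): 0.55 vs {0.49, 0.64} → fail.
TB (methods 1·2): 0.48 vs {0.49, 0.64} → fail.
2 of 2 fail.

2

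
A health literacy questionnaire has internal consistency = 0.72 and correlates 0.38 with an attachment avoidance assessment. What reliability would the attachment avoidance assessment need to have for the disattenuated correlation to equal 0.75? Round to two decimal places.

r_true = r_obs / √(r_xx · r_yy) ⇒ 0.75 = 0.38 / √(0.72 · r_yy).
√(0.72 · r_yy) = 0.38 / 0.75 = 0.5067; 0.72 · r_yy = 0.2567; r_yy = 0.2567 / 0.72 ≈ 0.36.

0.36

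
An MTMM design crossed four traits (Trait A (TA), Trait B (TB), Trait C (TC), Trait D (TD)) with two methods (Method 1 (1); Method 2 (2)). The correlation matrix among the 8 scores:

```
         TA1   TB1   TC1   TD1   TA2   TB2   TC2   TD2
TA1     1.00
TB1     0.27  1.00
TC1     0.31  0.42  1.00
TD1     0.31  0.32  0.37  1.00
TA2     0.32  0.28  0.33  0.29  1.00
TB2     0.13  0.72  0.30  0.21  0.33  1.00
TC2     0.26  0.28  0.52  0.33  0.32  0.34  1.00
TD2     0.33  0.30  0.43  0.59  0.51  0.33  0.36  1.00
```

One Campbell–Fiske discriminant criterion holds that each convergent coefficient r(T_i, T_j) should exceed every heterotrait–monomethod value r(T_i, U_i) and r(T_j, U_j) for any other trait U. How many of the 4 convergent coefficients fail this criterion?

1

Convergent coefficients and their comparison sets:
TA (methods 1·2): 0.32 vs {0.27, 0.33, 0.31, 0.32, 0.31, 0.51} → fail.
TB (methods 1·2): 0.72 vs {0.27, 0.33, 0.42, 0.34, 0.32, 0.33} → pass.
TC (methods 1·2): 0.52 vs {0.31, 0.32, 0.42, 0.34, 0.37, 0.36} → pass.
TD (methods 1·2): 0.59 vs {0.31, 0.51, 0.32, 0.33, 0.37, 0.36} → pass.
1 of 4 fail.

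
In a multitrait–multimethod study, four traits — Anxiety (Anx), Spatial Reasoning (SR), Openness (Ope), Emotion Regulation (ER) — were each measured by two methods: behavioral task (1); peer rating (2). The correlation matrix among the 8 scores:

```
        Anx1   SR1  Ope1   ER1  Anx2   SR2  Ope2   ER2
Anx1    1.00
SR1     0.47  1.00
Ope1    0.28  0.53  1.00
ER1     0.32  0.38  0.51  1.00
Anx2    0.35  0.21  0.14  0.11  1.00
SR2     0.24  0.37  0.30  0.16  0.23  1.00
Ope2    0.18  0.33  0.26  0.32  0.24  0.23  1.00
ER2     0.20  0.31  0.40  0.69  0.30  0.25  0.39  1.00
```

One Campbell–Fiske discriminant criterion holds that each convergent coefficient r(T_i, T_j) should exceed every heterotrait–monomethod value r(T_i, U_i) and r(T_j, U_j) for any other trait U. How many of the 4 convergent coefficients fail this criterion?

3

Checking each validity diagonal entry against its comparison values:
Anx (methods 1·2): 0.35 vs {0.47, 0.23, 0.28, 0.24, 0.32, 0.30} → fail.
SR (methods 1·2): 0.37 vs {0.47, 0.23, 0.53, 0.23, 0.38, 0.25} → fail.
Ope (methods 1·2): 0.26 vs {0.28, 0.24, 0.53, 0.23, 0.51, 0.39} → fail.
ER (methods 1·2): 0.69 vs {0.32, 0.30, 0.38, 0.25, 0.51, 0.39} → pass.
3 of 4 fail.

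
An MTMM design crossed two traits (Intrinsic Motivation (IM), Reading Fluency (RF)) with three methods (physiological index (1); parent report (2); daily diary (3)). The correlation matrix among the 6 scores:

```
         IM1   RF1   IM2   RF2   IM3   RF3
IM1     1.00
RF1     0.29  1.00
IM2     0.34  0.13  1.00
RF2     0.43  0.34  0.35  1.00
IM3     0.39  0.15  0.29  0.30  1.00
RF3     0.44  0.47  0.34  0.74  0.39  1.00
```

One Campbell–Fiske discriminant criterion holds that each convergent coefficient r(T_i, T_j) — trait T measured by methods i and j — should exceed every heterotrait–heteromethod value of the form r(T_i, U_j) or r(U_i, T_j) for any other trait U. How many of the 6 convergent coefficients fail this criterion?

4

Checking each validity diagonal entry against its comparison values:
IM (methods 1·2): 0.34 vs {0.43, 0.13} → fail.
IM (methods 1·3): 0.39 vs {0.44, 0.15} → fail.
IM (methods 2·3): 0.29 vs {0.34, 0.30} → fail.
RF (methods 1·2): 0.34 vs {0.13, 0.43} → fail.
RF (methods 1·3): 0.47 vs {0.15, 0.44} → pass.
RF (methods 2·3): 0.74 vs {0.30, 0.34} → pass.
4 of 6 fail.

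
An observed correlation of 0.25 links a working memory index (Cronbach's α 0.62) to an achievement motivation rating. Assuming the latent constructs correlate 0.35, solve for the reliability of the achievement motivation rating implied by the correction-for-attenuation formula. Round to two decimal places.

0.82

r_true = r_obs / √(r_xx · r_yy) ⇒ 0.35 = 0.25 / √(0.62 · r_yy).
√(0.62 · r_yy) = 0.25 / 0.35 = 0.7143; 0.62 · r_yy = 0.5102; r_yy = 0.5102 / 0.62 ≈ 0.82.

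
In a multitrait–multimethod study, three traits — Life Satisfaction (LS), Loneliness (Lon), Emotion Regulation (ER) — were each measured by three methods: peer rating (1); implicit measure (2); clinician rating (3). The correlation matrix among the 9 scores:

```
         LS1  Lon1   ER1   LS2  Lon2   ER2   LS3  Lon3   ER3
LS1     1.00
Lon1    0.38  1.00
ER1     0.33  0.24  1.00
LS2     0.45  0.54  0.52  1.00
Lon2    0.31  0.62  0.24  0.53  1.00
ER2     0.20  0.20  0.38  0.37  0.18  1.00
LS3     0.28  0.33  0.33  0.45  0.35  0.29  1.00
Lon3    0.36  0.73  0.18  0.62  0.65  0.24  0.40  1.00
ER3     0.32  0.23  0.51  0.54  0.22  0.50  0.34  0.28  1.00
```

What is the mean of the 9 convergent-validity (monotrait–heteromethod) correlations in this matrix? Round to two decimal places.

Convergent values: 0.45, 0.28, 0.45, 0.62, 0.73, 0.65, 0.38, 0.51, 0.50; mean = 4.57/9 = 0.51.

0.51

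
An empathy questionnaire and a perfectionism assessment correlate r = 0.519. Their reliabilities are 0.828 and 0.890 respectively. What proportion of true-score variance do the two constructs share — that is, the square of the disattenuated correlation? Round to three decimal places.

0.366

Disattenuated r = 0.519 / √(0.828 × 0.890) = 0.519 / 0.8584 = 0.6046.
Shared true-score variance = 0.6046² = 0.3655 ≈ 0.366.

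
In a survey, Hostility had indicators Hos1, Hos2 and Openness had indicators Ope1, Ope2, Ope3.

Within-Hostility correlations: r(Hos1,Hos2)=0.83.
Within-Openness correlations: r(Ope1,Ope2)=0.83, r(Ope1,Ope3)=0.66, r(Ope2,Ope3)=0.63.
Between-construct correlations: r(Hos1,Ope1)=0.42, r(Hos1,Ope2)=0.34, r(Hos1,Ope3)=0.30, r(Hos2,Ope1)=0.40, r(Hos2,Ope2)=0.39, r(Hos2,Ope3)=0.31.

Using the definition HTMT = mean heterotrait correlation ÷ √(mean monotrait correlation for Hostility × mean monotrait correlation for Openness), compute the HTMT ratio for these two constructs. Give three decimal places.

Between-construct mean = 2.16/6 = 0.3600.
Mean within-Hos = 0.83/1 = 0.8300; mean within-Ope = 2.12/3 = 0.7067.
Geometric mean = √(0.8300 × 0.7067) = 0.7659.
HTMT = 0.3600 / 0.7659 = 0.470.

0.470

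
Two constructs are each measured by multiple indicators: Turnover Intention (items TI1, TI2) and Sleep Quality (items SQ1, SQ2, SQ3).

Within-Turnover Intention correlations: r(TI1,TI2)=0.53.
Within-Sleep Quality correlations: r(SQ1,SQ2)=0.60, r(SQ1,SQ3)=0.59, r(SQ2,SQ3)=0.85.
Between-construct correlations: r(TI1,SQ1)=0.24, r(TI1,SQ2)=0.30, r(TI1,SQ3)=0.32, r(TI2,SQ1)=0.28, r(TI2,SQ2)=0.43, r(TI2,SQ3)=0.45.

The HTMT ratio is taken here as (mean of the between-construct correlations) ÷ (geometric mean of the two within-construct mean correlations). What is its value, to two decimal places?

Between-construct mean = 2.02/6 = 0.3367.
Mean within-TI = 0.53/1 = 0.5300; mean within-SQ = 2.04/3 = 0.6800.
Geometric mean = √(0.5300 × 0.6800) = 0.6003.
HTMT = 0.3367 / 0.6003 = 0.56.

0.56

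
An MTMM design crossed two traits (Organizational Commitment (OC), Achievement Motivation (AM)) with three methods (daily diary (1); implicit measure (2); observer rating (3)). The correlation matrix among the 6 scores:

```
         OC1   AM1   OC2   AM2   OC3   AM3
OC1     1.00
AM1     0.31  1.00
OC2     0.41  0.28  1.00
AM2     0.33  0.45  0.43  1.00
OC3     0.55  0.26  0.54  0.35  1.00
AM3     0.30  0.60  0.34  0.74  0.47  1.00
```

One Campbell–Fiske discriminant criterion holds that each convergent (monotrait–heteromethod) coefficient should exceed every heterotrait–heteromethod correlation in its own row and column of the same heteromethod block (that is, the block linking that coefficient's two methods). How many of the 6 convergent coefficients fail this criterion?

Checking each validity diagonal entry against its comparison values:
OC (methods 1·2): 0.41 vs {0.33, 0.28} → pass.
OC (methods 1·3): 0.55 vs {0.30, 0.26} → pass.
OC (methods 2·3): 0.54 vs {0.34, 0.35} → pass.
AM (methods 1·2): 0.45 vs {0.28, 0.33} → pass.
AM (methods 1·3): 0.60 vs {0.26, 0.30} → pass.
AM (methods 2·3): 0.74 vs {0.35, 0.34} → pass.
0 of 6 fail.

0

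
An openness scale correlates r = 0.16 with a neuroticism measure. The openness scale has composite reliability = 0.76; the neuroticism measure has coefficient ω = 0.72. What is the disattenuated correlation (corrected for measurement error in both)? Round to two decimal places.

r_true = r_obs / √(r_xx · r_yy) = 0.16 / √(0.76 × 0.72) = 0.16 / √0.5472 = 0.16 / 0.7397 ≈ 0.22.

0.22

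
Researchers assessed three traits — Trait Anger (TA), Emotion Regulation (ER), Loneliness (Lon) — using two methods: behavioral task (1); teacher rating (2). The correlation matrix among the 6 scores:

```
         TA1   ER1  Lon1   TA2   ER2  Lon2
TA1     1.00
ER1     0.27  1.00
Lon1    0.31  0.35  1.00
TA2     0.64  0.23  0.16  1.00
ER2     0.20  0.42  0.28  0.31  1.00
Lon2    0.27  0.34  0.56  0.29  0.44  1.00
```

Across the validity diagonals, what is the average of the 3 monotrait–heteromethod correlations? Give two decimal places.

Convergent values: 0.64, 0.42, 0.56; mean = 1.62/3 = 0.54.

0.54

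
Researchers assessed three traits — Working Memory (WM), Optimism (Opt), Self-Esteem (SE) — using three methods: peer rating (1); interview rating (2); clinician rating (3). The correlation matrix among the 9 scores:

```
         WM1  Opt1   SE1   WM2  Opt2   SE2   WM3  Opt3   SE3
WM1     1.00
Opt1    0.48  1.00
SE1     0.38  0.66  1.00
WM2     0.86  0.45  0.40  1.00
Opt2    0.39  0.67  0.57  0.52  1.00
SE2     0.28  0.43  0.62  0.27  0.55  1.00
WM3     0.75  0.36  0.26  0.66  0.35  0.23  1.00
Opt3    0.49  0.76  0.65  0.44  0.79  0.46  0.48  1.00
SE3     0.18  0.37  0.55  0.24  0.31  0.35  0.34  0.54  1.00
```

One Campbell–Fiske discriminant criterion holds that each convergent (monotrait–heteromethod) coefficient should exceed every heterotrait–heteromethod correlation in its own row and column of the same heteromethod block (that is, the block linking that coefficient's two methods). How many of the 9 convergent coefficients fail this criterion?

Checking each validity diagonal entry against its comparison values:
WM (methods 1·2): 0.86 vs {0.39, 0.45, 0.28, 0.40} → pass.
WM (methods 1·3): 0.75 vs {0.49, 0.36, 0.18, 0.26} → pass.
WM (methods 2·3): 0.66 vs {0.44, 0.35, 0.24, 0.23} → pass.
Opt (methods 1·2): 0.67 vs {0.45, 0.39, 0.43, 0.57} → pass.
Opt (methods 1·3): 0.76 vs {0.36, 0.49, 0.37, 0.65} → pass.
Opt (methods 2·3): 0.79 vs {0.35, 0.44, 0.31, 0.46} → pass.
SE (methods 1·2): 0.62 vs {0.40, 0.28, 0.57, 0.43} → pass.
SE (methods 1·3): 0.55 vs {0.26, 0.18, 0.65, 0.37} → fail.
SE (methods 2·3): 0.35 vs {0.23, 0.24, 0.46, 0.31} → fail.
2 of 9 fail.

2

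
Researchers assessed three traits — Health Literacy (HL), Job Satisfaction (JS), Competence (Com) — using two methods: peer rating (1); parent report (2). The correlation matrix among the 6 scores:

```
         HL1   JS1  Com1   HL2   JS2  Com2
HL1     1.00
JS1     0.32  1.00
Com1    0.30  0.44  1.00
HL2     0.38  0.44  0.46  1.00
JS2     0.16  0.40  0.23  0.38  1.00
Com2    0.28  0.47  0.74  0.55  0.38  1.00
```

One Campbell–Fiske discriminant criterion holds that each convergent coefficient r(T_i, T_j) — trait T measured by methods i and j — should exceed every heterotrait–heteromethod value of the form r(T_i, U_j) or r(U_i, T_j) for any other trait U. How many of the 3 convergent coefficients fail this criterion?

2

Each convergent coefficient versus the relevant comparison correlations:
HL (methods 1·2): 0.38 vs {0.16, 0.44, 0.28, 0.46} → fail.
JS (methods 1·2): 0.40 vs {0.44, 0.16, 0.47, 0.23} → fail.
Com (methods 1·2): 0.74 vs {0.46, 0.28, 0.23, 0.47} → pass.
2 of 3 fail.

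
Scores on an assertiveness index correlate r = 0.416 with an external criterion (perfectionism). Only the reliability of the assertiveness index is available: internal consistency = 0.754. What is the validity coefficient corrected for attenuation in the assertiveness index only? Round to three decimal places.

0.479

Single correction: r_c = r_obs / √r_xx = 0.416 / √0.754 = 0.416 / 0.8683 ≈ 0.479.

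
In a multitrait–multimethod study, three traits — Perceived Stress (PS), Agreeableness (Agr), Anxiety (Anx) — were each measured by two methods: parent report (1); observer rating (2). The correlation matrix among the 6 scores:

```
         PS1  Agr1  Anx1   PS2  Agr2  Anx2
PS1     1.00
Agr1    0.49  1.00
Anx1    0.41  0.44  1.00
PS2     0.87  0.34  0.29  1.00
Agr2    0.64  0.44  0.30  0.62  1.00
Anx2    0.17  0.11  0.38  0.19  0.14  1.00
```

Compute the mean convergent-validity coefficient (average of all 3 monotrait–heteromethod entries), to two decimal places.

Convergent values: 0.87, 0.44, 0.38; mean = 1.69/3 = 0.56.

0.56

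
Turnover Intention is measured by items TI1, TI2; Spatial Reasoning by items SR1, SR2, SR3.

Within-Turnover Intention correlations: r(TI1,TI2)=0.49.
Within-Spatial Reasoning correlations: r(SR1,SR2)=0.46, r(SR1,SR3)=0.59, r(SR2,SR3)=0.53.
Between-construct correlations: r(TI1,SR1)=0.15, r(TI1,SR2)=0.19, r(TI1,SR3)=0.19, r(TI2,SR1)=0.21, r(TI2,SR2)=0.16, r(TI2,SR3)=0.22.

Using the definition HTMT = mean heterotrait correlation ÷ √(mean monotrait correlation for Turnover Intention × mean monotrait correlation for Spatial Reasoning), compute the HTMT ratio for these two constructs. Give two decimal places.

0.37

Mean between = 1.12/6 = 0.1867.
Mean within-TI = 0.49/1 = 0.4900; mean within-SR = 1.58/3 = 0.5267.
Geometric mean = √(0.4900 × 0.5267) = 0.5080.
HTMT = 0.1867 / 0.5080 = 0.37.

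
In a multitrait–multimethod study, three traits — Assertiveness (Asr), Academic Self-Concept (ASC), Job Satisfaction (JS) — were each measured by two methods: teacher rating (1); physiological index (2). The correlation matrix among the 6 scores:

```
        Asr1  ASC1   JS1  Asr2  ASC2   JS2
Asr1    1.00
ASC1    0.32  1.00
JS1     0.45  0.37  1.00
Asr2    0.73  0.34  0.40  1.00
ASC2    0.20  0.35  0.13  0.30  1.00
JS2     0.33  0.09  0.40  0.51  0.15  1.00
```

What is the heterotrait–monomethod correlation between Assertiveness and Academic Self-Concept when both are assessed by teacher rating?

Different traits, same method: r(Asr1, ASC1) = 0.32.

0.32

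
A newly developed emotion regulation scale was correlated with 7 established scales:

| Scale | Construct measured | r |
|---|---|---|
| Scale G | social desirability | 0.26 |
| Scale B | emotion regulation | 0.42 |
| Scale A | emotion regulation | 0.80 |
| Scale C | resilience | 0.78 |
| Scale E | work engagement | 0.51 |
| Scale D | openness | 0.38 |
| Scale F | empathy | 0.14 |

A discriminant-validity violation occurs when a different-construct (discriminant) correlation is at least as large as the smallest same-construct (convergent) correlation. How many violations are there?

Convergent (same construct = emotion regulation): Scale B, Scale A.
Smallest convergent = 0.42. Discriminant values: 0.26, 0.78, 0.51, 0.38, 0.14; count ≥ 0.42 → 2.

2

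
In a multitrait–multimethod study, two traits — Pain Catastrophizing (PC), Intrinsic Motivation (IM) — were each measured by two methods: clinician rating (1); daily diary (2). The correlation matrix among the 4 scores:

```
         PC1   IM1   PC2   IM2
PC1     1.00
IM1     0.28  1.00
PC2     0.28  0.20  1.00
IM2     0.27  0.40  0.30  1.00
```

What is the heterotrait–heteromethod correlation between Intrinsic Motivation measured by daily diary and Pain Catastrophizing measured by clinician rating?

Different traits and methods: r(IM2, PC1) = 0.27.

0.27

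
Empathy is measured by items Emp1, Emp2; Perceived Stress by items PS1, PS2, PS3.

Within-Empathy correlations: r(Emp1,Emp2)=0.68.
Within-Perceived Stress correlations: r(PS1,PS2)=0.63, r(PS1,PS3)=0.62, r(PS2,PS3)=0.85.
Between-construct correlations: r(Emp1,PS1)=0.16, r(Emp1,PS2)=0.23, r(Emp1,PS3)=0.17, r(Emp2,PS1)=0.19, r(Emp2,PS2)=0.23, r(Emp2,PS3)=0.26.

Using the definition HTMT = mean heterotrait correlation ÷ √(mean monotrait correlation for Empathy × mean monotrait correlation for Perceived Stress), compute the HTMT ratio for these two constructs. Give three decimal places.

0.300

Mean between = 1.24/6 = 0.2067.
Mean within-Emp = 0.68/1 = 0.6800; mean within-PS = 2.10/3 = 0.7000.
Geometric mean = √(0.6800 × 0.7000) = 0.6899.
HTMT = 0.2067 / 0.6899 = 0.300.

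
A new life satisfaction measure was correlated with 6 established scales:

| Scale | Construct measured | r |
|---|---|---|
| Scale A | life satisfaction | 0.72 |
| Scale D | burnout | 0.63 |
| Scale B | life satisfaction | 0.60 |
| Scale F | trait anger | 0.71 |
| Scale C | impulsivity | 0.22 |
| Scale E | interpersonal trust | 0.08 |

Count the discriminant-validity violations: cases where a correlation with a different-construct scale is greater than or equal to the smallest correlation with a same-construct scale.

2

Convergent (same construct = life satisfaction): Scale A, Scale B.
Smallest convergent = 0.60. Discriminant values: 0.63, 0.71, 0.22, 0.08; count ≥ 0.60 → 2.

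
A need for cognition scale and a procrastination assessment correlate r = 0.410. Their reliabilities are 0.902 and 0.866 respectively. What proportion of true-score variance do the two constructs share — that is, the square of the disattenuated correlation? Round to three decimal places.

0.215

Disattenuated r = 0.410 / √(0.902 × 0.866) = 0.410 / 0.8838 = 0.4639.
Shared true-score variance = 0.4639² = 0.2152 ≈ 0.215.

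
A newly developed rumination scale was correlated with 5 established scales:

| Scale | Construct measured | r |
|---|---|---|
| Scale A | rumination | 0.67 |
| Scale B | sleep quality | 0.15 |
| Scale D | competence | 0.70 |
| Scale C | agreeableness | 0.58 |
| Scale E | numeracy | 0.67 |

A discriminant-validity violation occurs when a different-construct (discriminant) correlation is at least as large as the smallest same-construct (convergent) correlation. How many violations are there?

2

Convergent (same construct = rumination): Scale A.
Smallest convergent = 0.67. Discriminant values: 0.15, 0.70, 0.58, 0.67; count ≥ 0.67 → 2.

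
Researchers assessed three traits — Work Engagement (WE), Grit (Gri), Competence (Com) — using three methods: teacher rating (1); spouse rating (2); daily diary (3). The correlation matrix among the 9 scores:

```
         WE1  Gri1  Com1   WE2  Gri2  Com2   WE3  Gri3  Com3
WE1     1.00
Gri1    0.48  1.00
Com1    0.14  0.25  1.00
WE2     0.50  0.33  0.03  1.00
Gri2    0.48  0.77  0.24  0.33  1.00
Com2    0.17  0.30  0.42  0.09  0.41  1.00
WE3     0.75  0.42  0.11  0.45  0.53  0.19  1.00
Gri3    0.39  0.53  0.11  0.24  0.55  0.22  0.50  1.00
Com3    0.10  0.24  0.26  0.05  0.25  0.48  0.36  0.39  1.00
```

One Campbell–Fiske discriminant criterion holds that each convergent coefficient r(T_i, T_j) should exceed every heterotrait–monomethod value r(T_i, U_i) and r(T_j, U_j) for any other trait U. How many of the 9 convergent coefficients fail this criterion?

2

Checking each validity diagonal entry against its comparison values:
WE (methods 1·2): 0.50 vs {0.48, 0.33, 0.14, 0.09} → pass.
WE (methods 1·3): 0.75 vs {0.48, 0.50, 0.14, 0.36} → pass.
WE (methods 2·3): 0.45 vs {0.33, 0.50, 0.09, 0.36} → fail.
Gri (methods 1·2): 0.77 vs {0.48, 0.33, 0.25, 0.41} → pass.
Gri (methods 1·3): 0.53 vs {0.48, 0.50, 0.25, 0.39} → pass.
Gri (methods 2·3): 0.55 vs {0.33, 0.50, 0.41, 0.39} → pass.
Com (methods 1·2): 0.42 vs {0.14, 0.09, 0.25, 0.41} → pass.
Com (methods 1·3): 0.26 vs {0.14, 0.36, 0.25, 0.39} → fail.
Com (methods 2·3): 0.48 vs {0.09, 0.36, 0.41, 0.39} → pass.
2 of 9 fail.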